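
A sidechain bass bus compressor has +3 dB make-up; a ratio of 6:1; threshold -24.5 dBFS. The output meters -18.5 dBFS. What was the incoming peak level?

-6.5 dBFS

Before make-up, the level was -18.5 − 3 = -21.5 dBFS.
Post-compression overshoot = -21.5 − (-24.5) = 3 dB.
Input overshoot = R × output overshoot = 18 dB → input = -24.5 + 18 = -6.5 dBFS.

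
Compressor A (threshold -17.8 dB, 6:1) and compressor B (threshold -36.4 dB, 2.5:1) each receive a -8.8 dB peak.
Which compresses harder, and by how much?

A: overshoot 9 dB → output overshoot 1.5 dB → GR 7.5 dB.
B: overshoot 27.6 dB → output overshoot 11.04 dB → GR 16.56 dB.
B applies 9.06 dB more gain reduction.

B, by 9.06 dB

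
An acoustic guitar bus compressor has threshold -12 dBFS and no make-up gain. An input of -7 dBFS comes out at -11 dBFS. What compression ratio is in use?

5:1

Input overshoot = -7 − (-12) = 5 dB; output overshoot = -11 − (-12) = 1 dB.
Ratio = 5 / 1 = 5.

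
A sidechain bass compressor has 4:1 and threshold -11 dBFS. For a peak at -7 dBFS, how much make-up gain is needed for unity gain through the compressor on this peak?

Overshoot 4 dB → 4/4 = 1 dB after compression, so the compressed level is -11 + 1 = -10 dBFS.
Make-up = target − compressed = -7 − (-10) = 3 dB.

3 dB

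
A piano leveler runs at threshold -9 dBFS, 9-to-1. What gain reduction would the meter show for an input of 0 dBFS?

8 dB

The signal is 9 dB above threshold.
A 9:1 ratio leaves 1 dB of that excess.
Gain reduction = 9 − 1 = 8 dB.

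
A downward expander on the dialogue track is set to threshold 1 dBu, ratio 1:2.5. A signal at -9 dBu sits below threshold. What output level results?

Below threshold, a 1:2.5 expander applies gain = (2.5−1)×(T − x) of attenuation.
(2.5−1) × 10 = 15 dB, so output = -9 − 15 = -24 dBu.

-24 dBu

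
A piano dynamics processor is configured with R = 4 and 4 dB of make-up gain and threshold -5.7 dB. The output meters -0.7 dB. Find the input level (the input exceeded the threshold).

-1.7 dB

Stripping the +4 dB make-up gives -4.7 dB at the gain stage.
That's 1 dB above the -5.7 dB threshold.
Input overshoot = R × output overshoot = 4 dB → input = -5.7 + 4 = -1.7 dB.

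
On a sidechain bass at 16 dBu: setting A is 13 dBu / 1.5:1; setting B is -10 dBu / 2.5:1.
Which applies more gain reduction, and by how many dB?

B, by 14.6 dB

A: 3 dB over, compressed to 2 dB over, so 1 dB of GR.
B: 26 dB over, compressed to 10.4 dB over, so 15.6 dB of GR.
B reduces 14.6 dB more.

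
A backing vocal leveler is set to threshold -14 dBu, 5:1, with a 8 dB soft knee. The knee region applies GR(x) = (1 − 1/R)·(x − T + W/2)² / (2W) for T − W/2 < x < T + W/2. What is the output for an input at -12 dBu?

x − T + W/2 = -12 − (-14) + 4 = 6.
GR = (1 − 1/5) × 6² / 16 = 0.8 × 36 / 16 = 1.8 dB.
Output = -12 − 1.8 = -13.8 dBu.

-13.8 dBu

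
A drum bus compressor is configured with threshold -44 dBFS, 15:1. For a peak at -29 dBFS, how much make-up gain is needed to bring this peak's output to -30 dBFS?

13 dB

Overshoot 15 dB → 15/15 = 1 dB after compression, so the compressed level is -44 + 1 = -43 dBFS.
Make-up = target − compressed = -30 − (-43) = 13 dB.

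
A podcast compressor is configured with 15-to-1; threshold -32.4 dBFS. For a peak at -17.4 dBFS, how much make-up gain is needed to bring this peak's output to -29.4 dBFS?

2 dB

Without make-up, output = threshold + overshoot/15 = -32.4 + 1 = -31.4 dBFS.
Gap to target: 2 dB.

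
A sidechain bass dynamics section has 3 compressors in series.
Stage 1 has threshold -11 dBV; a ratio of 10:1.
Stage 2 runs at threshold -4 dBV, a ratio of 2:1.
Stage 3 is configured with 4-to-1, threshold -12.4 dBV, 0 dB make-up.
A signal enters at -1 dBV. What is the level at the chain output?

-11.8 dBV

Stage 1: -1 dBV is 10 dB over -11 dBV; at 10:1 that becomes 1 dB over, giving -10 dBV.
Stage 2: -10 dBV ≤ -4 dBV, so stage 2 doesn't engage; output -10 dBV.
Stage 3: 2.4 dB above -12.4 dBV, reduced 4:1 to 0.6 dB above → -11.8 dBV.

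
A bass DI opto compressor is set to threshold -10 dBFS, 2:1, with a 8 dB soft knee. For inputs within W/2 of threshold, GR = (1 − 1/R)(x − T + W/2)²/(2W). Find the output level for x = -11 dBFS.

x − T + W/2 = -11 − (-10) + 4 = 3.
GR = (1 − 1/2) × 3² / 16 = 0.5 × 9 / 16 = 0.28125 dB.
Output = -11 − 0.28125 = -11.28125 dBFS.

-11.28125 dBFS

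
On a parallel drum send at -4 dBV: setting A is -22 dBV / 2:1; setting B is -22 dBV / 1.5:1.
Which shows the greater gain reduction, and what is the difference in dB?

A: overshoot 18 dB → output overshoot 9 dB → GR 9 dB.
B: overshoot 18 dB → output overshoot 12 dB → GR 6 dB.
A applies 3 dB more gain reduction.

A, by 3 dB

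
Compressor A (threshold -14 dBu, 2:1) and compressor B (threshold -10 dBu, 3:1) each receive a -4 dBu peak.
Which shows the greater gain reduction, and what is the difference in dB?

A, by 1 dB

A: 10 dB over, compressed to 5 dB over, so 5 dB of GR.
B: 6 dB over, compressed to 2 dB over, so 4 dB of GR.
A applies 1 dB more gain reduction.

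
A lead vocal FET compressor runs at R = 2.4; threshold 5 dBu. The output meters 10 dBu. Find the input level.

17 dBu

That's 5 dB above the 5 dBu threshold.
Input overshoot = R × output overshoot = 12 dB → input = 5 + 12 = 17 dBu.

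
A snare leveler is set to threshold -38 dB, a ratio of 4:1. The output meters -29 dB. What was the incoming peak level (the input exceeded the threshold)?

Post-compression overshoot = -29 − (-38) = 9 dB.
Before 4:1 compression the overshoot was 9 × 4 = 36 dB, so input = -38 + 36 = -2 dB.

-2 dB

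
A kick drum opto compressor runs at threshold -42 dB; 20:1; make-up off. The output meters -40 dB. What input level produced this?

That's 2 dB above the -42 dB threshold.
Undo the ratio: input overshoot = 2 × 20 = 40 dB, giving input = -2 dB.

-2 dB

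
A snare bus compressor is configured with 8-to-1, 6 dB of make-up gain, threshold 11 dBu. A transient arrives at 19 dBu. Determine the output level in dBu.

18 dBu

The input is 8 dB above the 11 dBu threshold.
8:1 compression reduces that to 8/8 = 1 dB over.
Output = 11 + 1 = 12 dBu; make-up adds 6 dB, giving 18 dBu.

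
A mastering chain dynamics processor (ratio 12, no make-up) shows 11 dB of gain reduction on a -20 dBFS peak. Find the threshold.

Input is 12 dB above T (since output overshoot × R = input overshoot: (-31 − T)·12 = -20 − T gives T = -32 dBFS).
Check: -32 + (-20 − (-32))/12 = -32 + 1 = -31 dBFS. ✓

-32 dBFS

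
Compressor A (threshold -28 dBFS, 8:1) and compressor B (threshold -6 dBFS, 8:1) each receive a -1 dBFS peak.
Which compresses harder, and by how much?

A, by 19.25 dB

A: overshoot 27 dB → output overshoot 3.375 dB → GR 23.625 dB.
B: overshoot 5 dB → output overshoot 0.625 dB → GR 4.375 dB.
Difference: 19.25 dB in favour of A.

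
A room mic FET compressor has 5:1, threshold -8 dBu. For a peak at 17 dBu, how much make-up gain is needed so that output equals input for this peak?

The peak compresses to -8 + 25/5 = -3 dBu.
To reach 17 dBu requires 17 − (-3) = 20 dB of make-up.

20 dB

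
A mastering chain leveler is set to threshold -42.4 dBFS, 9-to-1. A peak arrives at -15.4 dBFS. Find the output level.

-39.4 dBFS

-15.4 dBFS sits 27 dB over threshold.
9:1 compression reduces that to 27/9 = 3 dB over.
That puts the output at -39.4 dBFS.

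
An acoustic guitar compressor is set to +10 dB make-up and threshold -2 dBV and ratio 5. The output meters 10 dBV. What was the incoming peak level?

8 dBV

Before make-up, the level was 10 − 10 = 0 dBV.
Post-compression overshoot = 0 − (-2) = 2 dB.
Before 5:1 compression the overshoot was 2 × 5 = 10 dB, so input = -2 + 10 = 8 dBV.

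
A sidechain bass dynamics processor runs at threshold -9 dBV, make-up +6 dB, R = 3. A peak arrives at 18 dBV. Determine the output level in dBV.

6 dBV

18 dBV sits 27 dB over threshold.
3:1 compression reduces that to 27/3 = 9 dB over.
So the level is -9 + 9 = 0 dBV; make-up adds 6 dB, giving 6 dBV.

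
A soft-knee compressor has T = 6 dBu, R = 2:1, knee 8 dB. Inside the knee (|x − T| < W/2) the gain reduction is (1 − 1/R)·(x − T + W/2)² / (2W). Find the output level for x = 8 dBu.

6.875 dBu

x − T + W/2 = 8 − 6 + 4 = 6.
GR = (1 − 1/2) × 6² / 16 = 0.5 × 36 / 16 = 1.125 dB.
Output = 8 − 1.125 = 6.875 dBu.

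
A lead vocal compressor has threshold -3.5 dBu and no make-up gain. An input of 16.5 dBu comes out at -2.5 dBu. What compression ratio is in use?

Input overshoot = 16.5 − (-3.5) = 20 dB; output overshoot = -2.5 − (-3.5) = 1 dB.
Ratio = 20 / 1 = 20.

20:1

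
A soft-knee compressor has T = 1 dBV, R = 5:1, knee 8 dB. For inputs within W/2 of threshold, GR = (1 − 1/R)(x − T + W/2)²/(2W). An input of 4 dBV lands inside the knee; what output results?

1.55 dBV

x − T + W/2 = 4 − 1 + 4 = 7.
GR = (1 − 1/5) × 7² / 16 = 0.8 × 49 / 16 = 2.45 dB.
Output = 4 − 2.45 = 1.55 dBV.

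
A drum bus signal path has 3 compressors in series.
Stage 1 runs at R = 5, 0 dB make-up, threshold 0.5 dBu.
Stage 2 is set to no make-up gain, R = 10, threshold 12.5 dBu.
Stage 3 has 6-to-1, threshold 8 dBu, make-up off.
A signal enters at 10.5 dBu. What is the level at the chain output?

Stage 1: 10 dB above 0.5 dBu, reduced 5:1 to 2 dB above → 2.5 dBu.
Stage 2: below threshold (2.5 ≤ 12.5); passes unchanged; output 2.5 dBu.
Stage 3: 2.5 dBu is at or below the 8 dBu threshold — no compression; output 2.5 dBu.

2.5 dBu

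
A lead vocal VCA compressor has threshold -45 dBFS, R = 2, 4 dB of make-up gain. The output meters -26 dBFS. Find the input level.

Before make-up, the level was -26 − 4 = -30 dBFS.
Post-compression overshoot = -30 − (-45) = 15 dB.
Undo the ratio: input overshoot = 15 × 2 = 30 dB, giving input = -15 dBFS.

-15 dBFS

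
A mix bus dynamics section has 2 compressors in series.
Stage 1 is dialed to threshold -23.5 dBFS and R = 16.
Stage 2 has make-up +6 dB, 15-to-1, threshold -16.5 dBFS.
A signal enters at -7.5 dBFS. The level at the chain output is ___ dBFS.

Stage 1: 16 dB above -23.5 dBFS, reduced 16:1 to 1 dB above → -22.5 dBFS.
Stage 2: below threshold (-22.5 ≤ -16.5); passes unchanged; make-up brings it to -16.5 dBFS.

-16.5 dBFS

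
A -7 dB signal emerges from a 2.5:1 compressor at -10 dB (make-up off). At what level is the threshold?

-12 dB

Gain reduction = -7 − (-10) = 3 dB; output overshoot = GR / (R − 1) = 3 / 1.5 = 2 dB.
Threshold = output − output overshoot = -10 − 2 = -12 dB.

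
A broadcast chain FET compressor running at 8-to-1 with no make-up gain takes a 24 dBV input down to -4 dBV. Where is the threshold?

-8 dBV

Gain reduction = 24 − (-4) = 28 dB; output overshoot = GR / (R − 1) = 28 / 7 = 4 dB.
Threshold = output − output overshoot = -4 − 4 = -8 dBV.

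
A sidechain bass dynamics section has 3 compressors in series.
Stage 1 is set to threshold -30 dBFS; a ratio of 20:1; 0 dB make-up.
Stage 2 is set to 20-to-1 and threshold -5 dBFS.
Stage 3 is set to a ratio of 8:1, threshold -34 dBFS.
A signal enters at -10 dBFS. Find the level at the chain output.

-33.375 dBFS

Stage 1: -10 dBFS is 20 dB over -30 dBFS; at 20:1 that becomes 1 dB over, giving -29 dBFS.
Stage 2: -29 dBFS ≤ -5 dBFS, so stage 2 doesn't engage; output -29 dBFS.
Stage 3: -29 dBFS is 5 dB over -34 dBFS; at 8:1 that becomes 0.625 dB over, giving -33.375 dBFS.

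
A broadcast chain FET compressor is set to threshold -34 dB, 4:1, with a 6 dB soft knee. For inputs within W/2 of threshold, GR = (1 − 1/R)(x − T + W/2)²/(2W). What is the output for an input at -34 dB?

-34.5625 dB

x − T + W/2 = -34 − (-34) + 3 = 3.
GR = (1 − 1/4) × 3² / 12 = 0.75 × 9 / 12 = 0.5625 dB.
Output = -34 − 0.5625 = -34.5625 dB.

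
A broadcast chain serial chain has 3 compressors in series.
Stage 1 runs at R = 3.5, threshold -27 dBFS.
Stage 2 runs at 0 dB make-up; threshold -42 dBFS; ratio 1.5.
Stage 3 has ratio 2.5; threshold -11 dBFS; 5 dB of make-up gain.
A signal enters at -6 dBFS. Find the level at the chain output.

Stage 1: -6 dBFS is 21 dB over -27 dBFS; at 3.5:1 that becomes 6 dB over, giving -21 dBFS.
Stage 2: -21 dBFS is 21 dB over -42 dBFS; at 1.5:1 that becomes 14 dB over, giving -28 dBFS.
Stage 3: -28 dBFS ≤ -11 dBFS, so stage 3 doesn't engage; make-up brings it to -23 dBFS.

-23 dBFS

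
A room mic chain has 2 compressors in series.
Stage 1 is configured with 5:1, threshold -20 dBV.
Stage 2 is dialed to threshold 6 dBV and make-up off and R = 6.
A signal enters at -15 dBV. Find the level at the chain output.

Stage 1: -15 dBV is 5 dB over -20 dBV; at 5:1 that becomes 1 dB over, giving -19 dBV.
Stage 2: -19 dBV ≤ 6 dBV, so stage 2 doesn't engage; output -19 dBV.

-19 dBV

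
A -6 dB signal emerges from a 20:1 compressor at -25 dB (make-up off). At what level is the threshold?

Let T be the threshold. Output overshoot = (input overshoot)/R, so -25 − T = (-6 − T)/20.
20·(-25 − T) = -6 − T → 19·T = -500 − (-6) = -494.
T = -494/19 = -26 dB.

-26 dB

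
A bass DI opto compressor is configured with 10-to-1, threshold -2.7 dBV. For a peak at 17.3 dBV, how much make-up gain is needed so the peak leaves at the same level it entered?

Without make-up, output = threshold + overshoot/10 = -2.7 + 2 = -0.7 dBV.
Gap to target: 18 dB.

18 dB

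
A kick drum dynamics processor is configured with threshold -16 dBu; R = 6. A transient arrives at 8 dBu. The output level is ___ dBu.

-12 dBu

8 dBu sits 24 dB over threshold.
6:1 compression reduces that to 24/6 = 4 dB over.
Output = -16 + 4 = -12 dBu.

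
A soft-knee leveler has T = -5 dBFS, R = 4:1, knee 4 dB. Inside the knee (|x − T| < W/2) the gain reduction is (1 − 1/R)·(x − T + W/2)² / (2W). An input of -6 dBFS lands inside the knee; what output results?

-6.09375 dBFS

x − T + W/2 = -6 − (-5) + 2 = 1.
GR = (1 − 1/4) × 1² / 8 = 0.75 × 1 / 8 = 0.09375 dB.
Output = -6 − 0.09375 = -6.09375 dBFS.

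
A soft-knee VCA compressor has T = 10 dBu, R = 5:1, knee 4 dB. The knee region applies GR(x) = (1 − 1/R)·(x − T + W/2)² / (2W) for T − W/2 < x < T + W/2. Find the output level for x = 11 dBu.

10.1 dBu

x − T + W/2 = 11 − 10 + 2 = 3.
GR = (1 − 1/5) × 3² / 8 = 0.8 × 9 / 8 = 0.9 dB.
Output = 11 − 0.9 = 10.1 dBu.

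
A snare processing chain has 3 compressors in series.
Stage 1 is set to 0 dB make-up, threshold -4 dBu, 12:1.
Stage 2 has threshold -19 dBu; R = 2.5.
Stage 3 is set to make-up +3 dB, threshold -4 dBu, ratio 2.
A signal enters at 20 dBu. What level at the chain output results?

Stage 1: 20 dBu is 24 dB over -4 dBu; at 12:1 that becomes 2 dB over, giving -2 dBu.
Stage 2: -2 dBu is 17 dB over -19 dBu; at 2.5:1 that becomes 6.8 dB over, giving -12.2 dBu.
Stage 3: below threshold (-12.2 ≤ -4); passes unchanged; make-up brings it to -9.2 dBu.

-9.2 dBu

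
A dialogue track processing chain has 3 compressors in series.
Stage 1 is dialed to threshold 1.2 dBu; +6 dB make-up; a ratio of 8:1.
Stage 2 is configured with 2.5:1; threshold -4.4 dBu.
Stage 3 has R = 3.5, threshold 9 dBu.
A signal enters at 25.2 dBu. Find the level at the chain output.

Stage 1: 24 dB above 1.2 dBu, reduced 8:1 to 3 dB above → 4.2 dBu; +6 dB make-up → 10.2 dBu.
Stage 2: 10.2 dBu is 14.6 dB over -4.4 dBu; at 2.5:1 that becomes 5.84 dB over, giving 1.44 dBu.
Stage 3: below threshold (1.44 ≤ 9); passes unchanged; output 1.44 dBu.

1.44 dBu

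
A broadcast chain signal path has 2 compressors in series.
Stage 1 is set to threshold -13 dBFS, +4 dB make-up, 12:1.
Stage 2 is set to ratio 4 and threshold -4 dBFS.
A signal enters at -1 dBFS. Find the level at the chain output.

-8 dBFS

Stage 1: -1 dBFS is 12 dB over -13 dBFS; at 12:1 that becomes 1 dB over, giving -12 dBFS; +4 dB make-up → -8 dBFS.
Stage 2: -8 dBFS ≤ -4 dBFS, so stage 2 doesn't engage; output -8 dBFS.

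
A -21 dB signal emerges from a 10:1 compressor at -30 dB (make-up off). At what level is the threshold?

Let T be the threshold. Output overshoot = (input overshoot)/R, so -30 − T = (-21 − T)/10.
10·(-30 − T) = -21 − T → 9·T = -300 − (-21) = -279.
T = -279/9 = -31 dB.

-31 dB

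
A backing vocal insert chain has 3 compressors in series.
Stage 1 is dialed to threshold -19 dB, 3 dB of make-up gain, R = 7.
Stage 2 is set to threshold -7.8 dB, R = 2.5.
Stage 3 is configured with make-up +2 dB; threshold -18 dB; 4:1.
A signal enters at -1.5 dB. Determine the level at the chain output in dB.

Stage 1: overshoot 17.5 dB → 17.5/7 = 2.5 dB → -16.5 dB; +3 dB make-up → -13.5 dB.
Stage 2: -13.5 dB is at or below the -7.8 dB threshold — no compression; output -13.5 dB.
Stage 3: overshoot 4.5 dB → 4.5/4 = 1.125 dB → -16.875 dB; +2 dB make-up → -14.875 dB.

-14.875 dB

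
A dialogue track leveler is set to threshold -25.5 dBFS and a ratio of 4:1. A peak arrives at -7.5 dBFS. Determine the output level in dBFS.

Overshoot: -7.5 − (-25.5) = 18 dB.
4:1 compression reduces that to 18/4 = 4.5 dB over.
So the level is -25.5 + 4.5 = -21 dBFS.

-21 dBFS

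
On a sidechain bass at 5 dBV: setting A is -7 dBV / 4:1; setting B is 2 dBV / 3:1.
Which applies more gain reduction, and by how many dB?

A, by 7 dB

A: GR = 12 − 12/4 = 9 dB.
B: GR = 3 − 3/3 = 2 dB.
A reduces 7 dB more.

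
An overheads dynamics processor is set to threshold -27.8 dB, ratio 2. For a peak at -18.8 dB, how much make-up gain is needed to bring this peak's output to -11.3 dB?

The peak compresses to -27.8 + 9/2 = -23.3 dB.
To reach -11.3 dB requires -11.3 − (-23.3) = 12 dB of make-up.

12 dB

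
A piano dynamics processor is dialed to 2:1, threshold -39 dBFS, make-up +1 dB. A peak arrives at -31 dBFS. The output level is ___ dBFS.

-31 dBFS sits 8 dB over threshold.
The 8 dB excess becomes 4 dB after 2:1 reduction.
That puts the output at -35 dBFS; make-up adds 1 dB, giving -34 dBFS.

-34 dBFS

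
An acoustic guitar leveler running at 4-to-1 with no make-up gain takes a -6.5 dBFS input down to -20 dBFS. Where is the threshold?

-24.5 dBFS

Gain reduction = -6.5 − (-20) = 13.5 dB; output overshoot = GR / (R − 1) = 13.5 / 3 = 4.5 dB.
Threshold = output − output overshoot = -20 − 4.5 = -24.5 dBFS.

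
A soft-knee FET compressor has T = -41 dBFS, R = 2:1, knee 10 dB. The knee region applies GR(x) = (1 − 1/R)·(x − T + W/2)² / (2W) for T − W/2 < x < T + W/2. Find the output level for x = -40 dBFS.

x − T + W/2 = -40 − (-41) + 5 = 6.
GR = (1 − 1/2) × 6² / 20 = 0.5 × 36 / 20 = 0.9 dB.
Output = -40 − 0.9 = -40.9 dBFS.

-40.9 dBFS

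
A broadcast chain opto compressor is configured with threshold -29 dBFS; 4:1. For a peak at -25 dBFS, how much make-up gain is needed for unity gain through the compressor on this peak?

Overshoot 4 dB → 4/4 = 1 dB after compression, so the compressed level is -29 + 1 = -28 dBFS.
Make-up = target − compressed = -25 − (-28) = 3 dB.

3 dB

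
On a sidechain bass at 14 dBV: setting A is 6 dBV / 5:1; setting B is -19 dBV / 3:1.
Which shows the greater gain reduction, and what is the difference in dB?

A: overshoot 8 dB → output overshoot 1.6 dB → GR 6.4 dB.
B: overshoot 33 dB → output overshoot 11 dB → GR 22 dB.
B reduces 15.6 dB more.

B, by 15.6 dB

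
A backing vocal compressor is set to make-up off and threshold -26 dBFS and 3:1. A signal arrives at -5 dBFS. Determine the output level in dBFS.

-19 dBFS

The input is 21 dB above the -26 dBFS threshold.
At 3:1 the overshoot is divided by 3, leaving 7 dB above threshold.
So the level is -26 + 7 = -19 dBFS.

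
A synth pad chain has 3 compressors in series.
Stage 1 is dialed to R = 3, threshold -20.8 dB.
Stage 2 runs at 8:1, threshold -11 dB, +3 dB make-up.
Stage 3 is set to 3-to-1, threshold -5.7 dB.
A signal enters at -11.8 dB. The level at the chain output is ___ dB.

-14.8 dB

Stage 1: -11.8 dB is 9 dB over -20.8 dB; at 3:1 that becomes 3 dB over, giving -17.8 dB.
Stage 2: -17.8 dB is at or below the -11 dB threshold — no compression; make-up brings it to -14.8 dB.
Stage 3: -14.8 dB ≤ -5.7 dB, so stage 3 doesn't engage; output -14.8 dB.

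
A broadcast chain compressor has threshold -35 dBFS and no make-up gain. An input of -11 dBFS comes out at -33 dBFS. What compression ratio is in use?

Input overshoot = -11 − (-35) = 24 dB; output overshoot = -33 − (-35) = 2 dB.
Ratio = 24 / 2 = 12.

12:1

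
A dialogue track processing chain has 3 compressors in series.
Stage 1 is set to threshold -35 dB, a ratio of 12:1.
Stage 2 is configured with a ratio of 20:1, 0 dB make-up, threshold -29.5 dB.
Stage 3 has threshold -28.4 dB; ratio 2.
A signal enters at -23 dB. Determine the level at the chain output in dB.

Stage 1: -23 dB is 12 dB over -35 dB; at 12:1 that becomes 1 dB over, giving -34 dB.
Stage 2: below threshold (-34 ≤ -29.5); passes unchanged; output -34 dB.
Stage 3: -34 dB is at or below the -28.4 dB threshold — no compression; output -34 dB.

-34 dB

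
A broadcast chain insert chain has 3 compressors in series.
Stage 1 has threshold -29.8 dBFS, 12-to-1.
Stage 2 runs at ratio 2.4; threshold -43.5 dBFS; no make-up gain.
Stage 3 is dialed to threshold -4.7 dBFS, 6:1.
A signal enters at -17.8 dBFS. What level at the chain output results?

-37.375 dBFS

Stage 1: overshoot 12 dB → 12/12 = 1 dB → -28.8 dBFS.
Stage 2: 14.7 dB above -43.5 dBFS, reduced 2.4:1 to 6.125 dB above → -37.375 dBFS.
Stage 3: -37.375 dBFS is at or below the -4.7 dBFS threshold — no compression; output -37.375 dBFS.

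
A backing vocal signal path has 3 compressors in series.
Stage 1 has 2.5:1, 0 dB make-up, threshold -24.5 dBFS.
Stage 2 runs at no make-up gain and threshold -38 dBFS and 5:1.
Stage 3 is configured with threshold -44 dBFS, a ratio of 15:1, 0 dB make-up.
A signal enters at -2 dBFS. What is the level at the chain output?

-43.3 dBFS

Stage 1: -2 dBFS is 22.5 dB over -24.5 dBFS; at 2.5:1 that becomes 9 dB over, giving -15.5 dBFS.
Stage 2: overshoot 22.5 dB → 22.5/5 = 4.5 dB → -33.5 dBFS.
Stage 3: -33.5 dBFS is 10.5 dB over -44 dBFS; at 15:1 that becomes 0.7 dB over, giving -43.3 dBFS.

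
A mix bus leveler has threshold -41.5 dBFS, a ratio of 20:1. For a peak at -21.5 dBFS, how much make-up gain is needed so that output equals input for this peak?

Overshoot 20 dB → 20/20 = 1 dB after compression, so the compressed level is -41.5 + 1 = -40.5 dBFS.
Make-up = target − compressed = -21.5 − (-40.5) = 19 dB.

19 dB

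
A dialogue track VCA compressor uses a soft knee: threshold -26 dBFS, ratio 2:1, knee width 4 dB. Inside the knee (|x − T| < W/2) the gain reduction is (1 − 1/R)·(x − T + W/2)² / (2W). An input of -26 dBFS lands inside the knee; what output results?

x − T + W/2 = -26 − (-26) + 2 = 2.
GR = (1 − 1/2) × 2² / 8 = 0.5 × 4 / 8 = 0.25 dB.
Output = -26 − 0.25 = -26.25 dBFS.

-26.25 dBFS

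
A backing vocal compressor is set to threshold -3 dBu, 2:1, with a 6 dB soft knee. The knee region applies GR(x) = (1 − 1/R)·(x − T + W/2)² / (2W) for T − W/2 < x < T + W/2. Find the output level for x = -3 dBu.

-3.375 dBu

x − T + W/2 = -3 − (-3) + 3 = 3.
GR = (1 − 1/2) × 3² / 12 = 0.5 × 9 / 12 = 0.375 dB.
Output = -3 − 0.375 = -3.375 dBu.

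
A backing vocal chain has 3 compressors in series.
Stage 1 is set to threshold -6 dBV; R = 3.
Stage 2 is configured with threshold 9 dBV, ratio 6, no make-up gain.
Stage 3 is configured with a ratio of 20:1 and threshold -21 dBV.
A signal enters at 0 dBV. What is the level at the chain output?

-20.15 dBV

Stage 1: 0 dBV is 6 dB over -6 dBV; at 3:1 that becomes 2 dB over, giving -4 dBV.
Stage 2: -4 dBV is at or below the 9 dBV threshold — no compression; output -4 dBV.
Stage 3: overshoot 17 dB → 17/20 = 0.85 dB → -20.15 dBV.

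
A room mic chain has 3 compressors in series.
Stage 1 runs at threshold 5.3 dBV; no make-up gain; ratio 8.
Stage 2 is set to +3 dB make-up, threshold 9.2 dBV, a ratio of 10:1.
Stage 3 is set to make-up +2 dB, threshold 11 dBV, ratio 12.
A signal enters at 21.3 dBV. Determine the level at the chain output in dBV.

Stage 1: 16 dB above 5.3 dBV, reduced 8:1 to 2 dB above → 7.3 dBV.
Stage 2: 7.3 dBV ≤ 9.2 dBV, so stage 2 doesn't engage; make-up brings it to 10.3 dBV.
Stage 3: 10.3 dBV ≤ 11 dBV, so stage 3 doesn't engage; make-up brings it to 12.3 dBV.

12.3 dBV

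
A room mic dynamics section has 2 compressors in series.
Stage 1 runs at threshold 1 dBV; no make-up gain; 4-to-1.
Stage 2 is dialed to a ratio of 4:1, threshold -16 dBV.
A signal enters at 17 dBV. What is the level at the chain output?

Stage 1: overshoot 16 dB → 16/4 = 4 dB → 5 dBV.
Stage 2: 5 dBV is 21 dB over -16 dBV; at 4:1 that becomes 5.25 dB over, giving -10.75 dBV.

-10.75 dBV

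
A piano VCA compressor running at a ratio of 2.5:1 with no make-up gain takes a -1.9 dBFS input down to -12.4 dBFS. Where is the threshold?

Gain reduction = -1.9 − (-12.4) = 10.5 dB; output overshoot = GR / (R − 1) = 10.5 / 1.5 = 7 dB.
Threshold = output − output overshoot = -12.4 − 7 = -19.4 dBFS.

-19.4 dBFS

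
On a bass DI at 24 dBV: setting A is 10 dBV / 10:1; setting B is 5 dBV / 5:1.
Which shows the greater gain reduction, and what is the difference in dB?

A: GR = 14 − 14/10 = 12.6 dB.
B: GR = 19 − 19/5 = 15.2 dB.
B reduces 2.6 dB more.

B, by 2.6 dB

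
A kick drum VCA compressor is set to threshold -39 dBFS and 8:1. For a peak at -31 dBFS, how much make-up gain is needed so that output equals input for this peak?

7 dB

The peak compresses to -39 + 8/8 = -38 dBFS.
To reach -31 dBFS requires -31 − (-38) = 7 dB of make-up.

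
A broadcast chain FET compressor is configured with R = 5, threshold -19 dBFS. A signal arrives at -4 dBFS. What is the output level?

-16 dBFS

The input is 15 dB above the -19 dBFS threshold.
5:1 compression reduces that to 15/5 = 3 dB over.
Output = -19 + 3 = -16 dBFS.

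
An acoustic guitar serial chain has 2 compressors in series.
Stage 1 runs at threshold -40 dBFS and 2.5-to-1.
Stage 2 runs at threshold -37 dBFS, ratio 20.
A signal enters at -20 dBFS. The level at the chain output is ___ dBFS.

Stage 1: -20 dBFS is 20 dB over -40 dBFS; at 2.5:1 that becomes 8 dB over, giving -32 dBFS.
Stage 2: 5 dB above -37 dBFS, reduced 20:1 to 0.25 dB above → -36.75 dBFS.

-36.75 dBFS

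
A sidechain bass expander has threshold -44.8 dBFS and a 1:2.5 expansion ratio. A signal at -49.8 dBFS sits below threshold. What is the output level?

-57.3 dBFS

Below threshold, a 1:2.5 expander applies gain = (2.5−1)×(T − x) of attenuation.
(2.5−1) × 5 = 7.5 dB, so output = -49.8 − 7.5 = -57.3 dBFS.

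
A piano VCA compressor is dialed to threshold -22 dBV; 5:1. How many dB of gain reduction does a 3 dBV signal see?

3 dBV exceeds the threshold by 25 dB.
A 5:1 ratio leaves 5 dB of that excess.
So the signal is attenuated by 25 − 5 = 20 dB.

20 dB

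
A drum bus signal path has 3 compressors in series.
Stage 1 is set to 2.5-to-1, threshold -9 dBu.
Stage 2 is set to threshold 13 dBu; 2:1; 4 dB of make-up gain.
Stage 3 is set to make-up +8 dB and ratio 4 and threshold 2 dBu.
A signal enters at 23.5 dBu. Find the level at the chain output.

11.5 dBu

Stage 1: 23.5 dBu is 32.5 dB over -9 dBu; at 2.5:1 that becomes 13 dB over, giving 4 dBu.
Stage 2: below threshold (4 ≤ 13); passes unchanged; make-up brings it to 8 dBu.
Stage 3: overshoot 6 dB → 6/4 = 1.5 dB → 3.5 dBu; +8 dB make-up → 11.5 dBu.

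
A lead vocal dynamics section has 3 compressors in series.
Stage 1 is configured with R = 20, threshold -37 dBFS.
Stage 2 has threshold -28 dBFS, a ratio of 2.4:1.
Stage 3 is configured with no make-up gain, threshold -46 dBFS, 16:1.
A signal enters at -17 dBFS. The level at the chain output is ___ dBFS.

-45.375 dBFS

Stage 1: overshoot 20 dB → 20/20 = 1 dB → -36 dBFS.
Stage 2: -36 dBFS ≤ -28 dBFS, so stage 2 doesn't engage; output -36 dBFS.
Stage 3: 10 dB above -46 dBFS, reduced 16:1 to 0.625 dB above → -45.375 dBFS.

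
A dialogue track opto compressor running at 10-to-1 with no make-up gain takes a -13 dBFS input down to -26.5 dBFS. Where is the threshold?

Input is 15 dB above T (since output overshoot × R = input overshoot: (-26.5 − T)·10 = -13 − T gives T = -28 dBFS).
Check: -28 + (-13 − (-28))/10 = -28 + 1.5 = -26.5 dBFS. ✓

-28 dBFS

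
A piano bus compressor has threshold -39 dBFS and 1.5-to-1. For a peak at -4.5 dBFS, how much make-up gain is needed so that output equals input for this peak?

The peak compresses to -39 + 34.5/1.5 = -16 dBFS.
To reach -4.5 dBFS requires -4.5 − (-16) = 11.5 dB of make-up.

11.5 dB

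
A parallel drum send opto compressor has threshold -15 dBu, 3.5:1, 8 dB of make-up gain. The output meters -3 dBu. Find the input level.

-1 dBu

Before make-up, the level was -3 − 8 = -11 dBu.
That's 4 dB above the -15 dBu threshold.
Undo the ratio: input overshoot = 4 × 3.5 = 14 dB, giving input = -1 dBu.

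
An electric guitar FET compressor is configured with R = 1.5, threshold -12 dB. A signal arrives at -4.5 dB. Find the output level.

-7 dB

Overshoot: -4.5 − (-12) = 7.5 dB.
The 7.5 dB excess becomes 5 dB after 1.5:1 reduction.
So the level is -12 + 5 = -7 dB.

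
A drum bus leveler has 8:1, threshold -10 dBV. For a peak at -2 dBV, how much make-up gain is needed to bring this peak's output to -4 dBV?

The peak compresses to -10 + 8/8 = -9 dBV.
To reach -4 dBV requires -4 − (-9) = 5 dB of make-up.

5 dB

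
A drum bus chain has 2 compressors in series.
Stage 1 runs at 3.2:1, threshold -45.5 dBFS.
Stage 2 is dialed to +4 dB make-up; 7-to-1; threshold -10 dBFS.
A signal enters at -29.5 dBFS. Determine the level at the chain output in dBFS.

Stage 1: 16 dB above -45.5 dBFS, reduced 3.2:1 to 5 dB above → -40.5 dBFS.
Stage 2: -40.5 dBFS is at or below the -10 dBFS threshold — no compression; make-up brings it to -36.5 dBFS.

-36.5 dBFS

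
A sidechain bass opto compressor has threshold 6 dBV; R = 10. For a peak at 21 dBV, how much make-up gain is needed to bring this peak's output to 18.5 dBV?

11 dB

Without make-up, output = threshold + overshoot/10 = 6 + 1.5 = 7.5 dBV.
Gap to target: 11 dB.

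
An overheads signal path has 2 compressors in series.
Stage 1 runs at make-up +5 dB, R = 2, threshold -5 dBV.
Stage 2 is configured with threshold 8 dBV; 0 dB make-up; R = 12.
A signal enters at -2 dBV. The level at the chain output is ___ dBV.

Stage 1: 3 dB above -5 dBV, reduced 2:1 to 1.5 dB above → -3.5 dBV; +5 dB make-up → 1.5 dBV.
Stage 2: 1.5 dBV is at or below the 8 dBV threshold — no compression; output 1.5 dBV.

1.5 dBV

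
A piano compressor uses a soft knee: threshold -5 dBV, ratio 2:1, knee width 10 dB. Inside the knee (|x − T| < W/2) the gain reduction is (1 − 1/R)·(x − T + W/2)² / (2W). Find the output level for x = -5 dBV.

x − T + W/2 = -5 − (-5) + 5 = 5.
GR = (1 − 1/2) × 5² / 20 = 0.5 × 25 / 20 = 0.625 dB.
Output = -5 − 0.625 = -5.625 dBV.

-5.625 dBV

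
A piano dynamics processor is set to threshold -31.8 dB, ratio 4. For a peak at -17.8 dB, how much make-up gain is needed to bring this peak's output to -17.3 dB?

The peak compresses to -31.8 + 14/4 = -28.3 dB.
To reach -17.3 dB requires -17.3 − (-28.3) = 11 dB of make-up.

11 dB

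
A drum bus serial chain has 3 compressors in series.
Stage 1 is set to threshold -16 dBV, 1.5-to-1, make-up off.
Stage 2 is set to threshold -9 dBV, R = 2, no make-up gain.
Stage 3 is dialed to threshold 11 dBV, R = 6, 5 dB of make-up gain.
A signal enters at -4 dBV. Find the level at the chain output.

Stage 1: 12 dB above -16 dBV, reduced 1.5:1 to 8 dB above → -8 dBV.
Stage 2: 1 dB above -9 dBV, reduced 2:1 to 0.5 dB above → -8.5 dBV.
Stage 3: below threshold (-8.5 ≤ 11); passes unchanged; make-up brings it to -3.5 dBV.

-3.5 dBV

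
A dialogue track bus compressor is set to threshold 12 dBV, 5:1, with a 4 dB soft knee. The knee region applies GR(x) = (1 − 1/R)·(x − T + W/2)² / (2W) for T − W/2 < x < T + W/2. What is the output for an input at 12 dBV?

x − T + W/2 = 12 − 12 + 2 = 2.
GR = (1 − 1/5) × 2² / 8 = 0.8 × 4 / 8 = 0.4 dB.
Output = 12 − 0.4 = 11.6 dBV.

11.6 dBV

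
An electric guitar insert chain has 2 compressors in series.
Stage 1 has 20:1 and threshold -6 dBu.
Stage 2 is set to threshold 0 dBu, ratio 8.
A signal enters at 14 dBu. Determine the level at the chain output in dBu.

Stage 1: 20 dB above -6 dBu, reduced 20:1 to 1 dB above → -5 dBu.
Stage 2: below threshold (-5 ≤ 0); passes unchanged; output -5 dBu.

-5 dBu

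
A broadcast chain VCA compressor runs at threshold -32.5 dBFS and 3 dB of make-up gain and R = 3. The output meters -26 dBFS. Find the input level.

-22 dBFS

Stripping the +3 dB make-up gives -29 dBFS at the gain stage.
That's 3.5 dB above the -32.5 dBFS threshold.
Undo the ratio: input overshoot = 3.5 × 3 = 10.5 dB, giving input = -22 dBFS.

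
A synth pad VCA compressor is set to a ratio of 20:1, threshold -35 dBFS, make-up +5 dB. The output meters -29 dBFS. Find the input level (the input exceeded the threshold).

-15 dBFS

Stripping the +5 dB make-up gives -34 dBFS at the gain stage.
The compressed level sits -34 − (-35) = 1 dB over threshold.
Before 20:1 compression the overshoot was 1 × 20 = 20 dB, so input = -35 + 20 = -15 dBFS.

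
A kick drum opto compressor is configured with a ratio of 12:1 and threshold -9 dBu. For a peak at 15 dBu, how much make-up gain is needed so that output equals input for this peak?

Without make-up, output = threshold + overshoot/12 = -9 + 2 = -7 dBu.
Gap to target: 22 dB.

22 dB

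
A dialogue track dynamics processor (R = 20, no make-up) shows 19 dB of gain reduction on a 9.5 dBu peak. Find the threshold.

-10.5 dBu

Gain reduction = 9.5 − (-9.5) = 19 dB; output overshoot = GR / (R − 1) = 19 / 19 = 1 dB.
Threshold = output − output overshoot = -9.5 − 1 = -10.5 dBu.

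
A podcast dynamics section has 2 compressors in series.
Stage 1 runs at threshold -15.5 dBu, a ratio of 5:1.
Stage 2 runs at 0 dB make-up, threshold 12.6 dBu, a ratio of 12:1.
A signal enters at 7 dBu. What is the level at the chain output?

Stage 1: 22.5 dB above -15.5 dBu, reduced 5:1 to 4.5 dB above → -11 dBu.
Stage 2: below threshold (-11 ≤ 12.6); passes unchanged; output -11 dBu.

-11 dBu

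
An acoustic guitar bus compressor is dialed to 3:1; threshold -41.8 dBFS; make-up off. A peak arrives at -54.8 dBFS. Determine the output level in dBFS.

-54.8 dBFS

-54.8 dBFS is 13 dB below the -41.8 dBFS threshold, so no gain reduction is applied.
Output = input = -54.8 dBFS.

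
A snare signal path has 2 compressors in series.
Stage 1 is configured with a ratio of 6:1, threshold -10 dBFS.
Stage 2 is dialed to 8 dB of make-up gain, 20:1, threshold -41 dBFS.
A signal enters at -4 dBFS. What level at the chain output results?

Stage 1: overshoot 6 dB → 6/6 = 1 dB → -9 dBFS.
Stage 2: overshoot 32 dB → 32/20 = 1.6 dB → -39.4 dBFS; +8 dB make-up → -31.4 dBFS.

-31.4 dBFS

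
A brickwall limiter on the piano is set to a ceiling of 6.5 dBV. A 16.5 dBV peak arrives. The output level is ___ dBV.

6.5 dBV

At ∞:1, everything above 6.5 dBV is held at the ceiling.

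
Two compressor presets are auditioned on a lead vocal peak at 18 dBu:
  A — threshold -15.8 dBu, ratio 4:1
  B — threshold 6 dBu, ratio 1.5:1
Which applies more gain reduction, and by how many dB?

A: overshoot 33.8 dB → output overshoot 8.45 dB → GR 25.35 dB.
B: overshoot 12 dB → output overshoot 8 dB → GR 4 dB.
Difference: 21.35 dB in favour of A.

A, by 21.35 dB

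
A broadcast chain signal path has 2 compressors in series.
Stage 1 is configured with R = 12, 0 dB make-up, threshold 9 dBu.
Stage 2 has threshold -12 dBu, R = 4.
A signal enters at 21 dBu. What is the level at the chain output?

-6.5 dBu

Stage 1: 12 dB above 9 dBu, reduced 12:1 to 1 dB above → 10 dBu.
Stage 2: 22 dB above -12 dBu, reduced 4:1 to 5.5 dB above → -6.5 dBu.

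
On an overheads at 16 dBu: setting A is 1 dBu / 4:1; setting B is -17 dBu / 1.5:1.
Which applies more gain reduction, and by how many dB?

A, by 0.25 dB

A: overshoot 15 dB → output overshoot 3.75 dB → GR 11.25 dB.
B: overshoot 33 dB → output overshoot 22 dB → GR 11 dB.
A reduces 0.25 dB more.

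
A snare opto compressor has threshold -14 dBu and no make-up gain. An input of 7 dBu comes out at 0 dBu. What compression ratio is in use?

Input overshoot = 7 − (-14) = 21 dB; output overshoot = 0 − (-14) = 14 dB.
Ratio = 21 / 14 = 1.5.

1.5:1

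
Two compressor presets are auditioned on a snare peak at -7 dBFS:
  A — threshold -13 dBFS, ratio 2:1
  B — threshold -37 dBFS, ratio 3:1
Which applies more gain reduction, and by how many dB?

B, by 17 dB

A: 6 dB over, compressed to 3 dB over, so 3 dB of GR.
B: 30 dB over, compressed to 10 dB over, so 20 dB of GR.
B applies 17 dB more gain reduction.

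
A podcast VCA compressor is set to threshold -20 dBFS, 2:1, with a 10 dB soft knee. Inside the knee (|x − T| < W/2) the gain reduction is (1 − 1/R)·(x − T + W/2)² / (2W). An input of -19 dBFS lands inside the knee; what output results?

x − T + W/2 = -19 − (-20) + 5 = 6.
GR = (1 − 1/2) × 6² / 20 = 0.5 × 36 / 20 = 0.9 dB.
Output = -19 − 0.9 = -19.9 dBFS.

-19.9 dBFS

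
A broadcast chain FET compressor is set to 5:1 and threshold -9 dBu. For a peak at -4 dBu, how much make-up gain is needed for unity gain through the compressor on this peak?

4 dB

The peak compresses to -9 + 5/5 = -8 dBu.
To reach -4 dBu requires -4 − (-8) = 4 dB of make-up.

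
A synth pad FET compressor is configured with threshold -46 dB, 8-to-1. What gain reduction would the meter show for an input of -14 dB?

The signal is 32 dB above threshold.
At 8:1, output sits 32/8 = 4 dB above threshold.
GR = overshoot in − overshoot out = 32 − 4 = 28 dB.

28 dB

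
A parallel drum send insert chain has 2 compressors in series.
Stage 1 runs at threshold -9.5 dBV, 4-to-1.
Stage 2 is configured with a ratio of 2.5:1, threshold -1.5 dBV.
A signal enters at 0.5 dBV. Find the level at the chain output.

-7 dBV

Stage 1: 0.5 dBV is 10 dB over -9.5 dBV; at 4:1 that becomes 2.5 dB over, giving -7 dBV.
Stage 2: -7 dBV is at or below the -1.5 dBV threshold — no compression; output -7 dBV.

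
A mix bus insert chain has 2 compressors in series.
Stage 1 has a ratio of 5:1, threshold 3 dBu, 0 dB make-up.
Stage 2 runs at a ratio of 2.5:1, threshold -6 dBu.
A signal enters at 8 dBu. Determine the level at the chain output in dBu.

-2 dBu

Stage 1: 5 dB above 3 dBu, reduced 5:1 to 1 dB above → 4 dBu.
Stage 2: 10 dB above -6 dBu, reduced 2.5:1 to 4 dB above → -2 dBu.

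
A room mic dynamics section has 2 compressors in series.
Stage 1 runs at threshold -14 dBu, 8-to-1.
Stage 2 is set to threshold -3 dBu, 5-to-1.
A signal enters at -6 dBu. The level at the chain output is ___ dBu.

Stage 1: overshoot 8 dB → 8/8 = 1 dB → -13 dBu.
Stage 2: -13 dBu ≤ -3 dBu, so stage 2 doesn't engage; output -13 dBu.

-13 dBu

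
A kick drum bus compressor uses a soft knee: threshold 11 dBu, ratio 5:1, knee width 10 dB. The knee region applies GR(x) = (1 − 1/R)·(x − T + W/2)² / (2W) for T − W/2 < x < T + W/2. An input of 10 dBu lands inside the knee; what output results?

x − T + W/2 = 10 − 11 + 5 = 4.
GR = (1 − 1/5) × 4² / 20 = 0.8 × 16 / 20 = 0.64 dB.
Output = 10 − 0.64 = 9.36 dBu.

9.36 dBu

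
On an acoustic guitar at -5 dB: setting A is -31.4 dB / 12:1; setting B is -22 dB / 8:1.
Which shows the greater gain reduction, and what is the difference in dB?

A: overshoot 26.4 dB → output overshoot 2.2 dB → GR 24.2 dB.
B: overshoot 17 dB → output overshoot 2.125 dB → GR 14.875 dB.
Difference: 9.325 dB in favour of A.

A, by 9.325 dB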